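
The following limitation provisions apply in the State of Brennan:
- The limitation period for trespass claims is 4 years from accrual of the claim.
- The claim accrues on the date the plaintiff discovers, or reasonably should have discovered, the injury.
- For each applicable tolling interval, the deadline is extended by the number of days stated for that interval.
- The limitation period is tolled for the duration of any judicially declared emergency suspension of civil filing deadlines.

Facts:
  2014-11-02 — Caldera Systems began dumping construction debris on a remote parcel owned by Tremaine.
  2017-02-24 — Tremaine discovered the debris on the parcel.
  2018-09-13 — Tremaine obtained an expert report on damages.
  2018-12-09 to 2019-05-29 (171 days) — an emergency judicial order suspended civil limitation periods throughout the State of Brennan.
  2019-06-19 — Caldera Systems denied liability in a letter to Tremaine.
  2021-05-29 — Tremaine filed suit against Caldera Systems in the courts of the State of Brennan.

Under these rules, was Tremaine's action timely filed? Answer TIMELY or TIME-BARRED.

TIMELY

Accrual is tied to discovery, so the period began on 2017-02-24 rather than on 2014-11-02 when the act occurred.
Adding the 4 years base period to 2017-02-24 gives a deadline of 2021-02-24, before any tolling.
Because the emergency suspension of filing deadlines ran from 2018-12-09 to 2019-05-29, the deadline is extended by 171 days to 2021-08-14.
None of the other events listed affects the running of the period under the stated rules.
Tremaine filed on 2021-05-29, before the 2021-08-14 deadline, so the action is timely.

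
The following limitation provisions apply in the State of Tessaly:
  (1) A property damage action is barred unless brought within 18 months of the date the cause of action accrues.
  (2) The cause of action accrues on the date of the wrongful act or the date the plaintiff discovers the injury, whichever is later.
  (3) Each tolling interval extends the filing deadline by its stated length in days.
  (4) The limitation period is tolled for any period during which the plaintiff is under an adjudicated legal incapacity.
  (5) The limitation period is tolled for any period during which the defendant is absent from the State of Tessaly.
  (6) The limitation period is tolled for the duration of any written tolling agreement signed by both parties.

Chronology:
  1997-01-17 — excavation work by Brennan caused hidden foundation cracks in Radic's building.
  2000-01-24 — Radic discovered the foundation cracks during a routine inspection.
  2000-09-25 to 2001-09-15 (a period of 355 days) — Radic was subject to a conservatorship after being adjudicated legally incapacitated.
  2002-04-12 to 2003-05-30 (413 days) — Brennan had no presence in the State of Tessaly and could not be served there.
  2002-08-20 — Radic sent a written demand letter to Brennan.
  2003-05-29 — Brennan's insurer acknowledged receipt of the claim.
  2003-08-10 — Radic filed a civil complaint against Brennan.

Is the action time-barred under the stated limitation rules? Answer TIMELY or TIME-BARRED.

TIMELY

The claim accrued on 2000-01-24 — the later of the 1997-01-17 act and the 2000-01-24 discovery.
18 months from 2000-01-24 is 2001-07-24.
Because the plaintiff's legal incapacity ran from 2000-09-25 to 2001-09-15, the deadline is extended by 355 days to 2002-07-14.
Because the defendant's absence from the jurisdiction ran from 2002-04-12 to 2003-05-30, the deadline is extended by 413 days to 2003-08-31.
The other events in the timeline have no effect on the limitation period under the stated rules.
The 2003-08-10 filing precedes the 2003-08-31 deadline; the claim is timely.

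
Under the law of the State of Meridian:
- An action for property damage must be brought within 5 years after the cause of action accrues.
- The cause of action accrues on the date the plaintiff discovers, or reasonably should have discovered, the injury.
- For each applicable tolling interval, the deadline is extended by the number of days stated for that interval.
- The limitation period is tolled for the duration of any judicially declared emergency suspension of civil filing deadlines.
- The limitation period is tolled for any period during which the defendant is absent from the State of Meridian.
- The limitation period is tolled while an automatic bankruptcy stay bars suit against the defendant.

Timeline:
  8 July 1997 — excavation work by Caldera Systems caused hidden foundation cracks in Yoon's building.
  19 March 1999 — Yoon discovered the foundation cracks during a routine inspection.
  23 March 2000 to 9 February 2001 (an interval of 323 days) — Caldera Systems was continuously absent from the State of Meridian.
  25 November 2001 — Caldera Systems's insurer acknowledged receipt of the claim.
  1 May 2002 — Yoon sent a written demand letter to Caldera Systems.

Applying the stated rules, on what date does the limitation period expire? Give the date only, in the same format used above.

The claim did not accrue until Yoon discovered the injury on 19 March 1999; the 8 July 1997 act date does not start the clock under the stated rule.
The untolled deadline — 5 years after 19 March 1999 — is 19 March 2004.
The defendant's absence from the jurisdiction from 23 March 2000 to 9 February 2001 tolled the period for 323 days, extending the deadline to 5 February 2005.
The other events in the timeline have no effect on the limitation period under the stated rules.

5 February 2005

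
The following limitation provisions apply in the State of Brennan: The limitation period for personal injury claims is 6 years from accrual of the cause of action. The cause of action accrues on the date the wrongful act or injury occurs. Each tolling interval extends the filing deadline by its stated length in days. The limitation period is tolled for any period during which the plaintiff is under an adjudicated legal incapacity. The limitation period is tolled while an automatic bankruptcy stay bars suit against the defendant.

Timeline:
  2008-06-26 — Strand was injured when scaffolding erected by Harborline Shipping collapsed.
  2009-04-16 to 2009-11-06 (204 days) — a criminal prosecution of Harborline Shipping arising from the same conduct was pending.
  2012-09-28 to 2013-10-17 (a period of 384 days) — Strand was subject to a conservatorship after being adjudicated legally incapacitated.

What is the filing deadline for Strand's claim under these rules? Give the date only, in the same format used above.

The limitation period began to run on 2008-06-26.
Adding the 6 years base period to 2008-06-26 gives a deadline of 2014-06-26, before any tolling.
The plaintiff's legal incapacity from 2012-09-28 to 2013-10-17 tolled the period for 384 days, extending the deadline to 2015-07-15.
No stated provision tolls the period for a criminal prosecution, so the interval from 2009-04-16 to 2009-11-06 has no effect on the deadline.

2015-07-15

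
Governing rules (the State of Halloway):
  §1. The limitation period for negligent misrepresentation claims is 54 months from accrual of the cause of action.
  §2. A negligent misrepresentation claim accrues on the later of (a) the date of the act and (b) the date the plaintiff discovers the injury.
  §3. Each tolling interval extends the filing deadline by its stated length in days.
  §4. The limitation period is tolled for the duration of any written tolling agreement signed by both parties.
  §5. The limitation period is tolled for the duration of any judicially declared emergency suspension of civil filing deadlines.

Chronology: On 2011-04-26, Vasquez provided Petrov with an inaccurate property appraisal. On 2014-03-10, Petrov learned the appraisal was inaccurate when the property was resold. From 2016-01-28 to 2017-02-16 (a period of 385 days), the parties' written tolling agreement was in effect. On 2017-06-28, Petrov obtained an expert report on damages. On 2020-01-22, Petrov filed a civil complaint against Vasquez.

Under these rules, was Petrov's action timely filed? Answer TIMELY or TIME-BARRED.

Taking the later of the act (2011-04-26) and discovery (2014-03-10), the claim accrued on 2014-03-10.
The untolled deadline — 54 months after 2014-03-10 — is 2018-09-10.
Because the written tolling agreement ran from 2016-01-28 to 2017-02-16, the deadline is extended by 385 days to 2019-09-30.
The other events in the timeline have no effect on the limitation period under the stated rules.
Filing on 2020-01-22 missed the 2019-09-30 deadline — the action is time-barred.

TIME-BARRED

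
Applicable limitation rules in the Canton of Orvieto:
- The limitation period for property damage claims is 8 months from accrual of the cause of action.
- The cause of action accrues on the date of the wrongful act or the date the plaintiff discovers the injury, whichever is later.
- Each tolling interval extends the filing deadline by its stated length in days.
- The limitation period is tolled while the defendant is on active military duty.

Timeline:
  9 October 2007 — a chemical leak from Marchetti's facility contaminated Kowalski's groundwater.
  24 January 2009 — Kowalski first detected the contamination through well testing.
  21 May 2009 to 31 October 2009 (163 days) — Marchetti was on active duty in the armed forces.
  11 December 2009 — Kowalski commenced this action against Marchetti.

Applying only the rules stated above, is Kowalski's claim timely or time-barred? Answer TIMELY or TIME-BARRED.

TIMELY

The claim accrued on 24 January 2009 — the later of the 9 October 2007 act and the 24 January 2009 discovery.
Adding the 8 months base period to 24 January 2009 gives a deadline of 24 September 2009, before any tolling.
The defendant's active military service from 21 May 2009 to 31 October 2009 tolled the period for 163 days, extending the deadline to 6 March 2010.
Filing on 11 December 2009 beat the 6 March 2010 deadline — the action is timely.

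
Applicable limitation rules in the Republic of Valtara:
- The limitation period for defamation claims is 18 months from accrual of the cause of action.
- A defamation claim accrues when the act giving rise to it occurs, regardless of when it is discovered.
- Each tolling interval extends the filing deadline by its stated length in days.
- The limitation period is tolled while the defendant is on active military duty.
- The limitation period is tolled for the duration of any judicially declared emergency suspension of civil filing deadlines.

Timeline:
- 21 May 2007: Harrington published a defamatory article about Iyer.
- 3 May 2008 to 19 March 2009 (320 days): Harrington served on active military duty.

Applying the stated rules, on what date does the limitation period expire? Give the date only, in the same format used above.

The limitation period began to run on 21 May 2007.
18 months from 21 May 2007 is 21 November 2008.
The period was tolled for 320 days by the defendant's active military service (3 May 2008 to 19 March 2009), pushing the deadline to 7 October 2009.

7 October 2009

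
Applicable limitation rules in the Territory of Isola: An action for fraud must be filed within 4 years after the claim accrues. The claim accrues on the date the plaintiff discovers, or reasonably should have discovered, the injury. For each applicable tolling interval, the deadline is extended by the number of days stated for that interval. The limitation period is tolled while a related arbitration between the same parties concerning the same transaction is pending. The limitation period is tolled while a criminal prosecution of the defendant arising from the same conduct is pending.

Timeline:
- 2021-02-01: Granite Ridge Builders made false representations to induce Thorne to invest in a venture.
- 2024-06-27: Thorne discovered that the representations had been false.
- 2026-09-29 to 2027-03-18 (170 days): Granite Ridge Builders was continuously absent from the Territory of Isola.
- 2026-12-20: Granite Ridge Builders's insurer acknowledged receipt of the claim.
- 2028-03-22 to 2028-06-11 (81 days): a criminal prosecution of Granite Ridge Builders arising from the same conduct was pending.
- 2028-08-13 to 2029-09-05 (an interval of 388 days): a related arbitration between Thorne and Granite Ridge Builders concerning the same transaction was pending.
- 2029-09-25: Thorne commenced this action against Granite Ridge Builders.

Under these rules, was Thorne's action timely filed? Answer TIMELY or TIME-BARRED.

Accrual is tied to discovery, so the period began on 2024-06-27 rather than on 2021-02-01 when the act occurred.
4 years from 2024-06-27 is 2028-06-27.
The period was tolled for 81 days by the pending criminal prosecution (2028-03-22 to 2028-06-11), pushing the deadline to 2028-09-16.
The pending related arbitration from 2028-08-13 to 2029-09-05 tolled the period for 388 days, extending the deadline to 2029-10-09.
Although the defendant's absence ran from 2026-09-29 to 2027-03-18, the stated rules do not make that a tolling event, so it is disregarded.
None of the other events listed affects the running of the period under the stated rules.
Thorne filed on 2029-09-25, before the 2029-10-09 deadline, so the action is timely.

TIMELY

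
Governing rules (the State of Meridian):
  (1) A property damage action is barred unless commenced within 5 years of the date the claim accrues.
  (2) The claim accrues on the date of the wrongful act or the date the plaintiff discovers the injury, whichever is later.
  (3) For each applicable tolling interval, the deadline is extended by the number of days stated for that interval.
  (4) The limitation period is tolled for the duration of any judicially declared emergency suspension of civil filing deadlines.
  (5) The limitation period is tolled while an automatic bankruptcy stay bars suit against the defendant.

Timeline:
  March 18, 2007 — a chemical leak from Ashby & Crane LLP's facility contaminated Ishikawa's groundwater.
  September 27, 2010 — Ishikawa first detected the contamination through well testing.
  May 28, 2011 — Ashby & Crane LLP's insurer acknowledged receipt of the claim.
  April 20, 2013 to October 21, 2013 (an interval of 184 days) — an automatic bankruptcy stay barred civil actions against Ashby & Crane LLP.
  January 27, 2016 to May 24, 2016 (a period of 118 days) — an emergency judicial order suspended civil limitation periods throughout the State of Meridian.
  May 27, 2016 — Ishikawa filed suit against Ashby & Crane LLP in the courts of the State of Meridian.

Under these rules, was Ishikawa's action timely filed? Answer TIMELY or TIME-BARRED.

Because discovery on September 27, 2010 post-dates the March 18, 2007 act, accrual under the later-of rule falls on September 27, 2010.
Adding the 5 years base period to September 27, 2010 gives a deadline of September 27, 2015, before any tolling.
The automatic bankruptcy stay from April 20, 2013 to October 21, 2013 tolled the period for 184 days, extending the deadline to March 29, 2016.
The emergency suspension of filing deadlines from January 27, 2016 to May 24, 2016 tolled the period for 118 days, extending the deadline to July 25, 2016.
Nothing else in the chronology tolls or restarts the period.
Filing on May 27, 2016 beat the July 25, 2016 deadline — the action is timely.

TIMELY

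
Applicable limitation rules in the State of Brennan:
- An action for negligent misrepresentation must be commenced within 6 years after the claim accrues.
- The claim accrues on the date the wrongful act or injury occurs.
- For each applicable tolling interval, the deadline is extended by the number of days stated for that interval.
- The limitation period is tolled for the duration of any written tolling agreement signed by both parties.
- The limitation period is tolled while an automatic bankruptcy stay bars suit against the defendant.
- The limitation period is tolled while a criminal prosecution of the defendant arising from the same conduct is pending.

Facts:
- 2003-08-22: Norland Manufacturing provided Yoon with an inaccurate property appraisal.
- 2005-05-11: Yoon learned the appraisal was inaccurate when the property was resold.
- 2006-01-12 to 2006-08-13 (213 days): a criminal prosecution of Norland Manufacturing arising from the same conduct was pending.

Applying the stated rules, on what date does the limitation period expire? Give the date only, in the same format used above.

2010-03-23

Accrual is governed by the date of the act, so the period began to run on 2003-08-22; the later discovery on 2005-05-11 is irrelevant under the stated rule.
6 years from 2003-08-22 is 2009-08-22.
Because the pending criminal prosecution ran from 2006-01-12 to 2006-08-13, the deadline is extended by 213 days to 2010-03-23.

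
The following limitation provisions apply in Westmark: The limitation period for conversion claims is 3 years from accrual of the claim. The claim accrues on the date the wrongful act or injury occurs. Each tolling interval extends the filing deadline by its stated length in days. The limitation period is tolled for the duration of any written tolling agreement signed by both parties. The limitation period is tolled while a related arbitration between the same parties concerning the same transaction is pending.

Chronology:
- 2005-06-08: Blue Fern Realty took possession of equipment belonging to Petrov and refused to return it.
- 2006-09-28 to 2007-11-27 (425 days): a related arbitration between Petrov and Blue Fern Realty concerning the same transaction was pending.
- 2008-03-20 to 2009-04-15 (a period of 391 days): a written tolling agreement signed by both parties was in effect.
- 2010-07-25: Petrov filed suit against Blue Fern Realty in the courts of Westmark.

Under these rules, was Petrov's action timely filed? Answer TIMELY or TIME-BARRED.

TIMELY

The claim accrued on 2005-06-08, the date of the act.
The untolled deadline — 3 years after 2005-06-08 — is 2008-06-08.
The pending related arbitration from 2006-09-28 to 2007-11-27 tolled the period for 425 days, extending the deadline to 2009-08-07.
Because the written tolling agreement ran from 2008-03-20 to 2009-04-15, the deadline is extended by 391 days to 2010-09-02.
Filing on 2010-07-25 beat the 2010-09-02 deadline — the action is timely.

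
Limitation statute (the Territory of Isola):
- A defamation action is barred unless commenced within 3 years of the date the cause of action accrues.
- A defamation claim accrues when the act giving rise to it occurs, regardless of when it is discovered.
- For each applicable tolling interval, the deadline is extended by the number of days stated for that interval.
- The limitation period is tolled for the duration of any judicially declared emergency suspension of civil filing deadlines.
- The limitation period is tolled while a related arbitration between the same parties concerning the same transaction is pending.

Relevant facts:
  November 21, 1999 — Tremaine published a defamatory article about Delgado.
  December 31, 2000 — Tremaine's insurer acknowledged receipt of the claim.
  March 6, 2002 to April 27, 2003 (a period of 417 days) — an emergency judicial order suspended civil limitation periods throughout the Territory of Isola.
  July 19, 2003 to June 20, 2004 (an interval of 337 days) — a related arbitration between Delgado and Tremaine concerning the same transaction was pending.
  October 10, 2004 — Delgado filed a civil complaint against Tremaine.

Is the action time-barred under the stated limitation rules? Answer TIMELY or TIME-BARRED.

The limitation period began to run on November 21, 1999.
3 years from November 21, 1999 is November 21, 2002.
The period was tolled for 417 days by the emergency suspension of filing deadlines (March 6, 2002 to April 27, 2003), pushing the deadline to January 12, 2004.
The period was tolled for 337 days by the pending related arbitration (July 19, 2003 to June 20, 2004), pushing the deadline to December 14, 2004.
None of the other events listed affects the running of the period under the stated rules.
The October 10, 2004 filing precedes the December 14, 2004 deadline; the claim is timely.

TIMELY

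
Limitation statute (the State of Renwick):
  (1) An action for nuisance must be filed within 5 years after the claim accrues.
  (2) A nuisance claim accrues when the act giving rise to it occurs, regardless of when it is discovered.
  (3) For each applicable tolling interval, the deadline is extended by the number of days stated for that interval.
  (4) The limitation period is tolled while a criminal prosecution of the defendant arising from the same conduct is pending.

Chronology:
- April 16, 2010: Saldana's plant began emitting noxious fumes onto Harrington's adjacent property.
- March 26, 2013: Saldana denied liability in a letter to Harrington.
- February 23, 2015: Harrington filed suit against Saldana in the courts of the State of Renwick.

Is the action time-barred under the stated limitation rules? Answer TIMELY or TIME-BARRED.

The claim accrued on April 16, 2010, the date of the act.
Adding the 5 years base period to April 16, 2010 gives a deadline of April 16, 2015, before any tolling.
None of the other events listed affects the running of the period under the stated rules.
The February 23, 2015 filing precedes the April 16, 2015 deadline; the claim is timely.

TIMELY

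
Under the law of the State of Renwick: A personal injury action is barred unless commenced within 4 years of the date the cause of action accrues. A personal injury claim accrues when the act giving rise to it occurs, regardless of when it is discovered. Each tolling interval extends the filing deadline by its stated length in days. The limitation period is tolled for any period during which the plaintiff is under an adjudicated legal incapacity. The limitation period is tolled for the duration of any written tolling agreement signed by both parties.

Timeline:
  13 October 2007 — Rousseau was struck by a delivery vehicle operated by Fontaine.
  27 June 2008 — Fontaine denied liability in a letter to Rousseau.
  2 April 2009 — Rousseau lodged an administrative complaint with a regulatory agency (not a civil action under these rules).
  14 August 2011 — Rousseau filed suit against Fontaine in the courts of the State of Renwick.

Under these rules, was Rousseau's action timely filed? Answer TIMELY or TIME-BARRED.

TIMELY

The cause of action accrued on 13 October 2007, the date of the act.
The untolled deadline — 4 years after 13 October 2007 — is 13 October 2011.
None of the other events listed affects the running of the period under the stated rules.
Filing on 14 August 2011 beat the 13 October 2011 deadline — the action is timely.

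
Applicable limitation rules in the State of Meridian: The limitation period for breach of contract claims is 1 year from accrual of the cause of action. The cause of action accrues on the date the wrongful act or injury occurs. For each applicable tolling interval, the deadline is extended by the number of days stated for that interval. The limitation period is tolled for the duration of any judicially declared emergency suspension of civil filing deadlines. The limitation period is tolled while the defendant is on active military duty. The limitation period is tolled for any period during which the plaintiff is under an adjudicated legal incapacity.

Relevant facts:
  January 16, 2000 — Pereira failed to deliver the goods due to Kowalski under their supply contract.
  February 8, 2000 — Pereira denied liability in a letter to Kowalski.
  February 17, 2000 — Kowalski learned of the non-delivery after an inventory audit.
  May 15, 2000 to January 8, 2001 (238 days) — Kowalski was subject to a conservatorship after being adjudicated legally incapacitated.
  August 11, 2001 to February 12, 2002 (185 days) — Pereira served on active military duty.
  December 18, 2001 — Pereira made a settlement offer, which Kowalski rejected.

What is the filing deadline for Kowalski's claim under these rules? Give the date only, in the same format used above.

March 15, 2002

Because the rule ties accrual to occurrence, the claim accrued on January 16, 2000, not on the February 17, 2000 discovery date.
Adding the 1 year base period to January 16, 2000 gives a deadline of January 16, 2001, before any tolling.
The period was tolled for 238 days by the plaintiff's legal incapacity (May 15, 2000 to January 8, 2001), pushing the deadline to September 11, 2001.
The defendant's active military service from August 11, 2001 to February 12, 2002 tolled the period for 185 days, extending the deadline to March 15, 2002.
The other events in the timeline have no effect on the limitation period under the stated rules.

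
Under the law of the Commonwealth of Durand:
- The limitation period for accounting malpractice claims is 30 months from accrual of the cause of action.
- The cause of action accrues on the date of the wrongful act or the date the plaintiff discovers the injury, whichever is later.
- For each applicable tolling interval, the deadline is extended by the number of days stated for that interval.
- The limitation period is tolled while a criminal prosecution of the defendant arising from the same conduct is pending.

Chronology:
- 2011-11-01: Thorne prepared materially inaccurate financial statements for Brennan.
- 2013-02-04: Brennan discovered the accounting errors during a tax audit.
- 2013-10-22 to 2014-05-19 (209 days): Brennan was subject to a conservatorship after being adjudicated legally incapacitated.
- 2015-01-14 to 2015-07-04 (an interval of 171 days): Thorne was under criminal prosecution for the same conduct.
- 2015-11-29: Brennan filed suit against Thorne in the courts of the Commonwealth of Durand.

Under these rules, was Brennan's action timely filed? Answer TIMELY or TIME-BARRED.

Taking the later of the act (2011-11-01) and discovery (2013-02-04), the claim accrued on 2013-02-04.
The untolled deadline — 30 months after 2013-02-04 — is 2015-08-04.
The period was tolled for 171 days by the pending criminal prosecution (2015-01-14 to 2015-07-04), pushing the deadline to 2016-01-22.
Although the plaintiff's incapacity ran from 2013-10-22 to 2014-05-19, the stated rules do not make that a tolling event, so it is disregarded.
Brennan filed on 2015-11-29, before the 2016-01-22 deadline, so the action is timely.

TIMELY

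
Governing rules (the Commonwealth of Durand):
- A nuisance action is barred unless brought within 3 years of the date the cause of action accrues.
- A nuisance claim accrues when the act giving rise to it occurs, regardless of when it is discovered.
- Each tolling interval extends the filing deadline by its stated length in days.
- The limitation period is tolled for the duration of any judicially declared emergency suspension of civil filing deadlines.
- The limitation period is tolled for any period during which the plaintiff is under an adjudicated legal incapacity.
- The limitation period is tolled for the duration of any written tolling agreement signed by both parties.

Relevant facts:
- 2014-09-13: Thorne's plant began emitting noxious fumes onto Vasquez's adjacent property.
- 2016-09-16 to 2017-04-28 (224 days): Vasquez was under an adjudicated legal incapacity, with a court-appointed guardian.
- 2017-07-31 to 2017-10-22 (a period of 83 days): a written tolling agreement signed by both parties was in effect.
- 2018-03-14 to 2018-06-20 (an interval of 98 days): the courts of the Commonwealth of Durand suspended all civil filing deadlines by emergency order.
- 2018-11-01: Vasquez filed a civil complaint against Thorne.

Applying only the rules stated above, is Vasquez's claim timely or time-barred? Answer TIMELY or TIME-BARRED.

TIME-BARRED

The limitation period began to run on 2014-09-13.
3 years from 2014-09-13 is 2017-09-13.
The period was tolled for 224 days by the plaintiff's legal incapacity (2016-09-16 to 2017-04-28), pushing the deadline to 2018-04-25.
Because the written tolling agreement ran from 2017-07-31 to 2017-10-22, the deadline is extended by 83 days to 2018-07-17.
Because the emergency suspension of filing deadlines ran from 2018-03-14 to 2018-06-20, the deadline is extended by 98 days to 2018-10-23.
The 2018-11-01 filing falls after the 2018-10-23 deadline; the claim is time-barred.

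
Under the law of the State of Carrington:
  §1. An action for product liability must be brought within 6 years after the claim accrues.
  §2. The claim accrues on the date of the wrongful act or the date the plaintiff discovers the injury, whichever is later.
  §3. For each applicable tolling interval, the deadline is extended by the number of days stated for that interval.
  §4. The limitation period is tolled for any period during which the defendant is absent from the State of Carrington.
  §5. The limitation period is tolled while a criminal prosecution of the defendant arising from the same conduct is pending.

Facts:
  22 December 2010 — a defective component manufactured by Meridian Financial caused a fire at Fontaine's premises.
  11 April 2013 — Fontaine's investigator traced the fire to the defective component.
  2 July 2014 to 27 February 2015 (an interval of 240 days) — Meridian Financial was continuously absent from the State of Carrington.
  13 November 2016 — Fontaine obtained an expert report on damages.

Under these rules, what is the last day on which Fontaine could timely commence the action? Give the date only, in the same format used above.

Taking the later of the act (22 December 2010) and discovery (11 April 2013), the claim accrued on 11 April 2013.
Adding the 6 years base period to 11 April 2013 gives a deadline of 11 April 2019, before any tolling.
The period was tolled for 240 days by the defendant's absence from the jurisdiction (2 July 2014 to 27 February 2015), pushing the deadline to 7 December 2019.
Nothing else in the chronology tolls or restarts the period.

7 December 2019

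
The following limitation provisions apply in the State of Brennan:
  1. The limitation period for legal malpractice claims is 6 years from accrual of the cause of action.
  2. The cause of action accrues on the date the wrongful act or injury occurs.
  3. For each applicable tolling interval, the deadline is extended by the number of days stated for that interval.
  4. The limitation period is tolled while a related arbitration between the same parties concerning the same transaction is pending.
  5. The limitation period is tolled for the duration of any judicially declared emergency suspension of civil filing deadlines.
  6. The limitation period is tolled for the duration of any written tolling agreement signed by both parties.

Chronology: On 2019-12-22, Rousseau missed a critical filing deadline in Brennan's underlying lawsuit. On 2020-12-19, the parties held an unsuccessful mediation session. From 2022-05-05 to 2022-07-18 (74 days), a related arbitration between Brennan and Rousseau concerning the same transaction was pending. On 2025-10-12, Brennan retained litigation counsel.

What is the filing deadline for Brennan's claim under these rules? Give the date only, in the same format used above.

The limitation period began to run on 2019-12-22.
6 years from 2019-12-22 is 2025-12-22.
Because the pending related arbitration ran from 2022-05-05 to 2022-07-18, the deadline is extended by 74 days to 2026-03-06.
Nothing else in the chronology tolls or restarts the period.

2026-03-06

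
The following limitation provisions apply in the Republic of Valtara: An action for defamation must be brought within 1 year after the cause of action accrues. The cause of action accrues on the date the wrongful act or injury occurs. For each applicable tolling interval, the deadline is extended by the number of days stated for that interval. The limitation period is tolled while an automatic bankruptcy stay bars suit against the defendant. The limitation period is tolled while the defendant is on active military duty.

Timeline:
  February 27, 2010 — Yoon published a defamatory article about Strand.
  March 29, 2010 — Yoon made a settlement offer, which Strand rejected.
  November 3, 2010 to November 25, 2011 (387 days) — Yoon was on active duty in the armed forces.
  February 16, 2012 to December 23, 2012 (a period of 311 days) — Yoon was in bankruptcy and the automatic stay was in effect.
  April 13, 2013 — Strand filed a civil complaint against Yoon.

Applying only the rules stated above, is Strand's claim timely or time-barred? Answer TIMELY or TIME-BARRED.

The limitation period began to run on February 27, 2010.
The untolled deadline — 1 year after February 27, 2010 — is February 27, 2011.
The period was tolled for 387 days by the defendant's active military service (November 3, 2010 to November 25, 2011), pushing the deadline to March 20, 2012.
Because the automatic bankruptcy stay ran from February 16, 2012 to December 23, 2012, the deadline is extended by 311 days to January 25, 2013.
The other events in the timeline have no effect on the limitation period under the stated rules.
The April 13, 2013 filing falls after the January 25, 2013 deadline; the claim is time-barred.

TIME-BARRED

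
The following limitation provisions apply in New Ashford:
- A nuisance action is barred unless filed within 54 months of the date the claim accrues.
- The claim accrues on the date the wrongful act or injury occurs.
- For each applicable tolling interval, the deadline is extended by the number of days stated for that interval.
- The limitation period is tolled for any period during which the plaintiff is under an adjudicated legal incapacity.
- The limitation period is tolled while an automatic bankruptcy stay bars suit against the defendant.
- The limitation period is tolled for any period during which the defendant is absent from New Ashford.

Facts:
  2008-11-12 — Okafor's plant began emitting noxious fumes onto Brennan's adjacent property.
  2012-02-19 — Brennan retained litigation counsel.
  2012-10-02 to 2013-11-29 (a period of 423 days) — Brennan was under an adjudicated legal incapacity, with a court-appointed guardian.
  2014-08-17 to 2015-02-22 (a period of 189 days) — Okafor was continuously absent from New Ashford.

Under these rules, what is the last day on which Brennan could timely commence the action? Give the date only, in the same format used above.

2014-07-09

The limitation period began to run on 2008-11-12.
54 months from 2008-11-12 is 2013-05-12.
Because the plaintiff's legal incapacity ran from 2012-10-02 to 2013-11-29, the deadline is extended by 423 days to 2014-07-09.
The defendant's absence from the jurisdiction from 2014-08-17 to 2015-02-22 began after the period had already run on 2014-07-09, so it has no tolling effect.
Nothing else in the chronology tolls or restarts the period.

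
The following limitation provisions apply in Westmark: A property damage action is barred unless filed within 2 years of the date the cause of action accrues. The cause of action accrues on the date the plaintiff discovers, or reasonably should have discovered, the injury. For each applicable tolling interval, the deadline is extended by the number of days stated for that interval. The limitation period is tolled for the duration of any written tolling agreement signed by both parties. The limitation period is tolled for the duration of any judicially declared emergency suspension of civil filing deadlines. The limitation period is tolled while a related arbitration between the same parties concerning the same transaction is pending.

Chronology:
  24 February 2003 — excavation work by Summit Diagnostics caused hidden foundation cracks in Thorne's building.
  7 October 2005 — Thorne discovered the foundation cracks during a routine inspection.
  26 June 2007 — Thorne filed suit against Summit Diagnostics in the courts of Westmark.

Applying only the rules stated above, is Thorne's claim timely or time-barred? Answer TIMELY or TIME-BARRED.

TIMELY

Under the discovery rule, the claim accrued on 7 October 2005, when Thorne discovered the injury — not on the 24 February 2003 date of the underlying act.
2 years from 7 October 2005 is 7 October 2007.
Thorne filed on 26 June 2007, before the 7 October 2007 deadline, so the action is timely.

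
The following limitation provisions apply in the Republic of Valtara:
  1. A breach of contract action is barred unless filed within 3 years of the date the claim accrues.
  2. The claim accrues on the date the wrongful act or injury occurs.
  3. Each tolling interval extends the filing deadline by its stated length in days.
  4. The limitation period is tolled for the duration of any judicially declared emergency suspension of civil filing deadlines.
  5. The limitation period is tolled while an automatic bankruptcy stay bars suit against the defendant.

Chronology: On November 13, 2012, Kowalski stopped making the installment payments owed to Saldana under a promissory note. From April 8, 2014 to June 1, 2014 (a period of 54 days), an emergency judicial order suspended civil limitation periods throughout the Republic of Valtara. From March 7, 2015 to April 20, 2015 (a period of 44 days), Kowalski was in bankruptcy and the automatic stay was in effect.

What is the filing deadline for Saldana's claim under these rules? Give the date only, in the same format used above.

The claim accrued on November 13, 2012, the date of the act.
Adding the 3 years base period to November 13, 2012 gives a deadline of November 13, 2015, before any tolling.
The emergency suspension of filing deadlines from April 8, 2014 to June 1, 2014 tolled the period for 54 days, extending the deadline to January 6, 2016.
Because the automatic bankruptcy stay ran from March 7, 2015 to April 20, 2015, the deadline is extended by 44 days to February 19, 2016.

February 19, 2016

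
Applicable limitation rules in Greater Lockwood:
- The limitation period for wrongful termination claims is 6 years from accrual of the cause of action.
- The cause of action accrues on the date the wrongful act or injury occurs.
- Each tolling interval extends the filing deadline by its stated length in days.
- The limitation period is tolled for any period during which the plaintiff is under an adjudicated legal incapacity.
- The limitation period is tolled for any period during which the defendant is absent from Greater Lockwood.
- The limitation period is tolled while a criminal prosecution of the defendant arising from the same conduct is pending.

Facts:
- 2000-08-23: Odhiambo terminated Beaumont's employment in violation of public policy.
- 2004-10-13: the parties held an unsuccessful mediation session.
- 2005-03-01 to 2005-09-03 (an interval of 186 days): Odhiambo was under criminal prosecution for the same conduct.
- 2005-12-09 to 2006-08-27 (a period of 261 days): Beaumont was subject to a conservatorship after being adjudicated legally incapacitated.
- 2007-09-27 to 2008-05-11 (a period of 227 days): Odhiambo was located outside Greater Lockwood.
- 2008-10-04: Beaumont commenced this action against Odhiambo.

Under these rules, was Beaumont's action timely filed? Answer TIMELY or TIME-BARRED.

The limitation period began to run on 2000-08-23.
Adding the 6 years base period to 2000-08-23 gives a deadline of 2006-08-23, before any tolling.
The pending criminal prosecution from 2005-03-01 to 2005-09-03 tolled the period for 186 days, extending the deadline to 2007-02-25.
The plaintiff's legal incapacity from 2005-12-09 to 2006-08-27 tolled the period for 261 days, extending the deadline to 2007-11-13.
The defendant's absence from the jurisdiction from 2007-09-27 to 2008-05-11 tolled the period for 227 days, extending the deadline to 2008-06-27.
Nothing else in the chronology tolls or restarts the period.
Filing on 2008-10-04 missed the 2008-06-27 deadline — the action is time-barred.

TIME-BARRED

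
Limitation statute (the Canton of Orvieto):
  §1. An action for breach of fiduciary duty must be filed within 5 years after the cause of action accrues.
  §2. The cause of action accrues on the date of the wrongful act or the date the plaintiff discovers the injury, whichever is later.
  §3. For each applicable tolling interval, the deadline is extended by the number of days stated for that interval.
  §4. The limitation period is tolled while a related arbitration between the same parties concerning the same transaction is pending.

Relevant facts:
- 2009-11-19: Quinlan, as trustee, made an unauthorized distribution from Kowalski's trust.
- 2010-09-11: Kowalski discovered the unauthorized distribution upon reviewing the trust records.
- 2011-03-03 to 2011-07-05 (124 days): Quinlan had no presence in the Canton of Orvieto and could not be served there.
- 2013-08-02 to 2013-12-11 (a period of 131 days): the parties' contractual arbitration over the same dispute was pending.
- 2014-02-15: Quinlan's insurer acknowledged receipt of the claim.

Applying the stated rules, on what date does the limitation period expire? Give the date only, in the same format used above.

Taking the later of the act (2009-11-19) and discovery (2010-09-11), the claim accrued on 2010-09-11.
Adding the 5 years base period to 2010-09-11 gives a deadline of 2015-09-11, before any tolling.
The pending related arbitration from 2013-08-02 to 2013-12-11 tolled the period for 131 days, extending the deadline to 2016-01-20.
The defendant's absence from the jurisdiction from 2011-03-03 to 2011-07-05 does not toll the period, because no stated rule makes the defendant's absence a tolling event.
Nothing else in the chronology tolls or restarts the period.

2016-01-20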